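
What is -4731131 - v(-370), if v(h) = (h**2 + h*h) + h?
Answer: -5004561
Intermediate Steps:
v(h) = h + 2*h**2 (v(h) = (h**2 + h**2) + h = 2*h**2 + h = h + 2*h**2)
-4731131 - v(-370) = -4731131 - (-370)*(1 + 2*(-370)) = -4731131 - (-370)*(1 - 740) = -4731131 - (-370)*(-739) = -4731131 - 1*273430 = -4731131 - 273430 = -5004561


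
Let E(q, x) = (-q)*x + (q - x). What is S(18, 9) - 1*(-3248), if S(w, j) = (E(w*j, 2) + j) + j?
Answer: 3102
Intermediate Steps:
E(q, x) = q - x - q*x (E(q, x) = -q*x + (q - x) = q - x - q*x)
S(w, j) = -2 + 2*j - j*w (S(w, j) = ((w*j - 1*2 - 1*w*j*2) + j) + j = ((j*w - 2 - 1*j*w*2) + j) + j = ((j*w - 2 - 2*j*w) + j) + j = ((-2 - j*w) + j) + j = (-2 + j - j*w) + j = -2 + 2*j - j*w)
S(18, 9) - 1*(-3248) = (-2 + 2*9 - 1*9*18) - 1*(-3248) = (-2 + 18 - 162) + 3248 = -146 + 3248 = 3102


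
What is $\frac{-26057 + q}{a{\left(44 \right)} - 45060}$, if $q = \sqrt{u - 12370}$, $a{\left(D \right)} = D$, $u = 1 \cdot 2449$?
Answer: $\frac{26057}{45016} - \frac{i \sqrt{9921}}{45016} \approx 0.57884 - 0.0022126 i$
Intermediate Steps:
$u = 2449$
$q = i \sqrt{9921}$ ($q = \sqrt{2449 - 12370} = \sqrt{-9921} = i \sqrt{9921} \approx 99.604 i$)
$\frac{-26057 + q}{a{\left(44 \right)} - 45060} = \frac{-26057 + i \sqrt{9921}}{44 - 45060} = \frac{-26057 + i \sqrt{9921}}{-45016} = \left(-26057 + i \sqrt{9921}\right) \left(- \frac{1}{45016}\right) = \frac{26057}{45016} - \frac{i \sqrt{9921}}{45016}$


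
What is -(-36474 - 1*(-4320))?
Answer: 32154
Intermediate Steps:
-(-36474 - 1*(-4320)) = -(-36474 + 4320) = -1*(-32154) = 32154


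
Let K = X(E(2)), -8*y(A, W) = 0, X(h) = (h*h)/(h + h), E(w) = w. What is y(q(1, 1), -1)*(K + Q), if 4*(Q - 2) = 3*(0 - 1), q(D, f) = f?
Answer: 0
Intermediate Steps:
X(h) = h/2 (X(h) = h²/((2*h)) = (1/(2*h))*h² = h/2)
y(A, W) = 0 (y(A, W) = -⅛*0 = 0)
Q = 5/4 (Q = 2 + (3*(0 - 1))/4 = 2 + (3*(-1))/4 = 2 + (¼)*(-3) = 2 - ¾ = 5/4 ≈ 1.2500)
K = 1 (K = (½)*2 = 1)
y(q(1, 1), -1)*(K + Q) = 0*(1 + 5/4) = 0*(9/4) = 0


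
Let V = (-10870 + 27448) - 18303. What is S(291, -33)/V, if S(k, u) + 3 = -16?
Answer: 19/1725 ≈ 0.011014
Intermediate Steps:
S(k, u) = -19 (S(k, u) = -3 - 16 = -19)
V = -1725 (V = 16578 - 18303 = -1725)
S(291, -33)/V = -19/(-1725) = -19*(-1/1725) = 19/1725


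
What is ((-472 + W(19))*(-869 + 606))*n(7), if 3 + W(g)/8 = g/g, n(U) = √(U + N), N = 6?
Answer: 128344*√13 ≈ 4.6275e+5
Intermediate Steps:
n(U) = √(6 + U) (n(U) = √(U + 6) = √(6 + U))
W(g) = -16 (W(g) = -24 + 8*(g/g) = -24 + 8*1 = -24 + 8 = -16)
((-472 + W(19))*(-869 + 606))*n(7) = ((-472 - 16)*(-869 + 606))*√(6 + 7) = (-488*(-263))*√13 = 128344*√13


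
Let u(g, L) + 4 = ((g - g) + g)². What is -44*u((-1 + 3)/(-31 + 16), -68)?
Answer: 39424/225 ≈ 175.22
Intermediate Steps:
u(g, L) = -4 + g² (u(g, L) = -4 + ((g - g) + g)² = -4 + (0 + g)² = -4 + g²)
-44*u((-1 + 3)/(-31 + 16), -68) = -44*(-4 + ((-1 + 3)/(-31 + 16))²) = -44*(-4 + (2/(-15))²) = -44*(-4 + (2*(-1/15))²) = -44*(-4 + (-2/15)²) = -44*(-4 + 4/225) = -44*(-896/225) = 39424/225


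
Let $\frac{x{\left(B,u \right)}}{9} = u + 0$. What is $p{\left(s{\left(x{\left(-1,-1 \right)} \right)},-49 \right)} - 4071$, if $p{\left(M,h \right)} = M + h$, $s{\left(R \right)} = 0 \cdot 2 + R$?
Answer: $-4129$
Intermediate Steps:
$x{\left(B,u \right)} = 9 u$ ($x{\left(B,u \right)} = 9 \left(u + 0\right) = 9 u$)
$s{\left(R \right)} = R$ ($s{\left(R \right)} = 0 + R = R$)
$p{\left(s{\left(x{\left(-1,-1 \right)} \right)},-49 \right)} - 4071 = \left(9 \left(-1\right) - 49\right) - 4071 = \left(-9 - 49\right) - 4071 = -58 - 4071 = -4129$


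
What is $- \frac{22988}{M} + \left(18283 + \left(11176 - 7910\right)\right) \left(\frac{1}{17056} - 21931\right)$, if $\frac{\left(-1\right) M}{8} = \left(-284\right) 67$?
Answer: $- \frac{38343865605527659}{81135392} \approx -4.7259 \cdot 10^{8}$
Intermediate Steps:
$M = 152224$ ($M = - 8 \left(\left(-284\right) 67\right) = \left(-8\right) \left(-19028\right) = 152224$)
$- \frac{22988}{M} + \left(18283 + \left(11176 - 7910\right)\right) \left(\frac{1}{17056} - 21931\right) = - \frac{22988}{152224} + \left(18283 + \left(11176 - 7910\right)\right) \left(\frac{1}{17056} - 21931\right) = \left(-22988\right) \frac{1}{152224} + \left(18283 + \left(11176 - 7910\right)\right) \left(\frac{1}{17056} - 21931\right) = - \frac{5747}{38056} + \left(18283 + 3266\right) \left(- \frac{374055135}{17056}\right) = - \frac{5747}{38056} + 21549 \left(- \frac{374055135}{17056}\right) = - \frac{5747}{38056} - \frac{8060514104115}{17056} = - \frac{38343865605527659}{81135392}$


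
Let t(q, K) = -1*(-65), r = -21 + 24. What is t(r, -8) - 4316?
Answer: -4251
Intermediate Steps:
r = 3
t(q, K) = 65
t(r, -8) - 4316 = 65 - 4316 = -4251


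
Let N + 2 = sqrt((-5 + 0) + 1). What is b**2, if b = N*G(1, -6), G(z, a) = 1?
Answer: -8*I ≈ -8.0*I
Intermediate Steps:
N = -2 + 2*I (N = -2 + sqrt((-5 + 0) + 1) = -2 + sqrt(-5 + 1) = -2 + sqrt(-4) = -2 + 2*I ≈ -2.0 + 2.0*I)
b = -2 + 2*I (b = (-2 + 2*I)*1 = -2 + 2*I ≈ -2.0 + 2.0*I)
b**2 = (-2 + 2*I)**2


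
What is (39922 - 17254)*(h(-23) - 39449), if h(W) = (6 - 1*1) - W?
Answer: -893595228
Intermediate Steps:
h(W) = 5 - W (h(W) = (6 - 1) - W = 5 - W)
(39922 - 17254)*(h(-23) - 39449) = (39922 - 17254)*((5 - 1*(-23)) - 39449) = 22668*((5 + 23) - 39449) = 22668*(28 - 39449) = 22668*(-39421) = -893595228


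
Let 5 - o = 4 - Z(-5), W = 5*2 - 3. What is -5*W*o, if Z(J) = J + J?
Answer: 315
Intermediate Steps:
Z(J) = 2*J
W = 7 (W = 10 - 3 = 7)
o = -9 (o = 5 - (4 - 2*(-5)) = 5 - (4 - 1*(-10)) = 5 - (4 + 10) = 5 - 1*14 = 5 - 14 = -9)
-5*W*o = -35*(-9) = -5*(-63) = 315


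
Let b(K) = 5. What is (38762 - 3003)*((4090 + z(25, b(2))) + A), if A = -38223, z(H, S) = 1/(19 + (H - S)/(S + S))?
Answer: -25631765128/21 ≈ -1.2206e+9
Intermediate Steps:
z(H, S) = 1/(19 + (H - S)/(2*S)) (z(H, S) = 1/(19 + (H - S)/((2*S))) = 1/(19 + (H - S)*(1/(2*S))) = 1/(19 + (H - S)/(2*S)))
(38762 - 3003)*((4090 + z(25, b(2))) + A) = (38762 - 3003)*((4090 + 2*5/(25 + 37*5)) - 38223) = 35759*((4090 + 2*5/(25 + 185)) - 38223) = 35759*((4090 + 2*5/210) - 38223) = 35759*((4090 + 2*5*(1/210)) - 38223) = 35759*((4090 + 1/21) - 38223) = 35759*(85891/21 - 38223) = 35759*(-716792/21) = -25631765128/21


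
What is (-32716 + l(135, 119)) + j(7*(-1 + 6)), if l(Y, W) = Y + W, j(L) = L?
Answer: -32427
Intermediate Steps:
l(Y, W) = W + Y
(-32716 + l(135, 119)) + j(7*(-1 + 6)) = (-32716 + (119 + 135)) + 7*(-1 + 6) = (-32716 + 254) + 7*5 = -32462 + 35 = -32427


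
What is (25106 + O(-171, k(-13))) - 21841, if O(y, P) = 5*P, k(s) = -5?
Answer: 3240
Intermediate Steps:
(25106 + O(-171, k(-13))) - 21841 = (25106 + 5*(-5)) - 21841 = (25106 - 25) - 21841 = 25081 - 21841 = 3240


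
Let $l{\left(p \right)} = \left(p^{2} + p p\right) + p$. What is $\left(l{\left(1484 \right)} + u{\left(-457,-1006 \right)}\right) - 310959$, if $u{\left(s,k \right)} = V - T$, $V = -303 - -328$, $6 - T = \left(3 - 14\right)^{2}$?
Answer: $4095177$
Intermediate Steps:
$T = -115$ ($T = 6 - \left(3 - 14\right)^{2} = 6 - \left(-11\right)^{2} = 6 - 121 = -115$)
$V = 25$ ($V = -303 + 328 = 25$)
$l{\left(p \right)} = p + 2 p^{2}$ ($l{\left(p \right)} = \left(p^{2} + p^{2}\right) + p = 2 p^{2} + p = p + 2 p^{2}$)
$u{\left(s,k \right)} = 140$ ($u{\left(s,k \right)} = 25 - -115 = 25 + 115 = 140$)
$\left(l{\left(1484 \right)} + u{\left(-457,-1006 \right)}\right) - 310959 = \left(1484 \left(1 + 2 \cdot 1484\right) + 140\right) - 310959 = \left(1484 \left(1 + 2968\right) + 140\right) - 310959 = \left(1484 \cdot 2969 + 140\right) - 310959 = \left(4405996 + 140\right) - 310959 = 4406136 - 310959 = 4095177$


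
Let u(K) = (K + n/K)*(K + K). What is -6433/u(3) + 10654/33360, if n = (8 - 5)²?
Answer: -8925889/50040 ≈ -178.38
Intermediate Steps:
n = 9 (n = 3² = 9)
u(K) = 2*K*(K + 9/K) (u(K) = (K + 9/K)*(K + K) = (K + 9/K)*(2*K) = 2*K*(K + 9/K))
-6433/u(3) + 10654/33360 = -6433/(18 + 2*3²) + 10654/33360 = -6433/(18 + 2*9) + 10654*(1/33360) = -6433/(18 + 18) + 5327/16680 = -6433/36 + 5327/16680 = -8925889/50040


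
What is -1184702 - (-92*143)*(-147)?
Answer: -3118634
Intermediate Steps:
-1184702 - (-92*143)*(-147) = -1184702 - (-13156)*(-147) = -1184702 - 1*1933932 = -1184702 - 1933932 = -3118634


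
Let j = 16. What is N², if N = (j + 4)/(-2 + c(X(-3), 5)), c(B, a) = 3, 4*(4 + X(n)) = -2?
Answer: 400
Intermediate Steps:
X(n) = -9/2 (X(n) = -4 + (¼)*(-2) = -4 - ½ = -9/2)
N = 20 (N = (16 + 4)/(-2 + 3) = 20/1 = 20*1 = 20)
N² = 20² = 400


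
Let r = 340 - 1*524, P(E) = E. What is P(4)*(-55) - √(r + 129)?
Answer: -220 - I*√55 ≈ -220.0 - 7.4162*I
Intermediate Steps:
r = -184 (r = 340 - 524 = -184)
P(4)*(-55) - √(r + 129) = 4*(-55) - √(-184 + 129) = -220 - √(-55) = -220 - I*√55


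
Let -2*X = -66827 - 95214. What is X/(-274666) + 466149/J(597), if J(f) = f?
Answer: 85324607997/109317068 ≈ 780.52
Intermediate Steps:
X = 162041/2 (X = -(-66827 - 95214)/2 = -½*(-162041) = 162041/2 ≈ 81021.)
X/(-274666) + 466149/J(597) = (162041/2)/(-274666) + 466149/597 = (162041/2)*(-1/274666) + 466149*(1/597) = -162041/549332 + 155383/199 = 85324607997/109317068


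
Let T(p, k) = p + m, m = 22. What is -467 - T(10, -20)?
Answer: -499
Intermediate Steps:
T(p, k) = 22 + p (T(p, k) = p + 22 = 22 + p)
-467 - T(10, -20) = -467 - (22 + 10) = -467 - 1*32 = -467 - 32 = -499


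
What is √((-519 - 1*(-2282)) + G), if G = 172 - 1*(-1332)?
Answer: 33*√3 ≈ 57.158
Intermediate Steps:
G = 1504 (G = 172 + 1332 = 1504)
√((-519 - 1*(-2282)) + G) = √((-519 - 1*(-2282)) + 1504) = √((-519 + 2282) + 1504) = √(1763 + 1504) = √3267 = 33*√3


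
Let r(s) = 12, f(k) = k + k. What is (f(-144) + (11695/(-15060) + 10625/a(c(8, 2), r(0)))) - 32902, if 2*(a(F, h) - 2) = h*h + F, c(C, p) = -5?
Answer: -14231793517/430716 ≈ -33042.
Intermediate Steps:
f(k) = 2*k
a(F, h) = 2 + F/2 + h²/2 (a(F, h) = 2 + (h*h + F)/2 = 2 + (h² + F)/2 = 2 + (F + h²)/2 = 2 + (F/2 + h²/2) = 2 + F/2 + h²/2)
(f(-144) + (11695/(-15060) + 10625/a(c(8, 2), r(0)))) - 32902 = (2*(-144) + (11695/(-15060) + 10625/(2 + (½)*(-5) + (½)*12²))) - 32902 = (-288 + (11695*(-1/15060) + 10625/(2 - 5/2 + (½)*144))) - 32902 = (-288 + (-2339/3012 + 10625/(2 - 5/2 + 72))) - 32902 = (-288 + (-2339/3012 + 10625/(143/2))) - 32902 = (-288 + (-2339/3012 + 10625*(2/143))) - 32902 = (-288 + (-2339/3012 + 21250/143)) - 32902 = (-288 + 63670523/430716) - 32902 = -60375685/430716 - 32902 = -14231793517/430716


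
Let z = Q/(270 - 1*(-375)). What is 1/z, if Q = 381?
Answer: 215/127 ≈ 1.6929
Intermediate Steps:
z = 127/215 (z = 381/(270 - 1*(-375)) = 381/(270 + 375) = 381/645 = 381*(1/645) = 127/215 ≈ 0.59070)
1/z = 1/(127/215) = 215/127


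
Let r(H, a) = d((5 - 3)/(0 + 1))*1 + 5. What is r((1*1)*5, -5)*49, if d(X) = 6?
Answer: 539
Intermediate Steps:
r(H, a) = 11 (r(H, a) = 6*1 + 5 = 6 + 5 = 11)
r((1*1)*5, -5)*49 = 11*49 = 539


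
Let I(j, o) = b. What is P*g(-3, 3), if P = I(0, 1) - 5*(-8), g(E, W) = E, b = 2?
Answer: -126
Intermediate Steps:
I(j, o) = 2
P = 42 (P = 2 - 5*(-8) = 2 - 1*(-40) = 2 + 40 = 42)
P*g(-3, 3) = 42*(-3) = -126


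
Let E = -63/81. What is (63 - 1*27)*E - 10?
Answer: -38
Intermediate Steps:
E = -7/9 (E = -63*1/81 = -7/9 ≈ -0.77778)
(63 - 1*27)*E - 10 = (63 - 1*27)*(-7/9) - 10 = (63 - 27)*(-7/9) - 10 = 36*(-7/9) - 10 = -28 - 10 = -38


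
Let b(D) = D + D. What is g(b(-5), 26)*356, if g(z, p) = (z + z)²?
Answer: 142400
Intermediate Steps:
b(D) = 2*D
g(z, p) = 4*z² (g(z, p) = (2*z)² = 4*z²)
g(b(-5), 26)*356 = (4*(2*(-5))²)*356 = (4*(-10)²)*356 = (4*100)*356 = 400*356 = 142400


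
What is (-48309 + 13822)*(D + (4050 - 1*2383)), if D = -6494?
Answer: 166468749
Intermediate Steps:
(-48309 + 13822)*(D + (4050 - 1*2383)) = (-48309 + 13822)*(-6494 + (4050 - 1*2383)) = -34487*(-6494 + (4050 - 2383)) = -34487*(-6494 + 1667) = -34487*(-4827) = 166468749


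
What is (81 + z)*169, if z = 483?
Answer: 95316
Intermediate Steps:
(81 + z)*169 = (81 + 483)*169 = 564*169 = 95316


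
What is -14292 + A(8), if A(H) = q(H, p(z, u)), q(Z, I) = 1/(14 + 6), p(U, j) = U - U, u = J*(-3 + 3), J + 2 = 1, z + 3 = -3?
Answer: -285839/20 ≈ -14292.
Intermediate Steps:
z = -6 (z = -3 - 3 = -6)
J = -1 (J = -2 + 1 = -1)
u = 0 (u = -(-3 + 3) = -1*0 = 0)
p(U, j) = 0
q(Z, I) = 1/20
A(H) = 1/20
-14292 + A(8) = -14292 + 1/20 = -285839/20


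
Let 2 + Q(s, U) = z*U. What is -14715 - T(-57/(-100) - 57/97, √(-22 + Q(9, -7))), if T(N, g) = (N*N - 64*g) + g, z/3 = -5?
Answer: -1331185349241/94090000 ≈ -14148.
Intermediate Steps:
z = -15 (z = 3*(-5) = -15)
Q(s, U) = -2 - 15*U
T(N, g) = N² - 63*g (T(N, g) = (N² - 64*g) + g = N² - 63*g)
-14715 - T(-57/(-100) - 57/97, √(-22 + Q(9, -7))) = -14715 - ((-57/(-100) - 57/97)² - 63*√(-22 + (-2 - 15*(-7)))) = -14715 - ((-57*(-1/100) - 57*1/97)² - 63*√(-22 + (-2 + 105))) = -14715 - ((57/100 - 57/97)² - 63*√(-22 + 103)) = -14715 - ((-171/9700)² - 63*√81) = -14715 - (29241/94090000 - 63*9) = -14715 - (29241/94090000 - 567) = -14715 - 1*(-53349000759/94090000) = -14715 + 53349000759/94090000 = -1331185349241/94090000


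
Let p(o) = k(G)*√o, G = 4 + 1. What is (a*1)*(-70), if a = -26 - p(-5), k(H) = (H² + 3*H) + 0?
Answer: 1820 + 2800*I*√5 ≈ 1820.0 + 6261.0*I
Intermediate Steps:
G = 5
k(H) = H² + 3*H
p(o) = 40*√o (p(o) = (5*(3 + 5))*√o = (5*8)*√o = 40*√o)
a = -26 - 40*I*√5 (a = -26 - 40*√(-5) = -26 - 40*I*√5 ≈ -26.0 - 89.443*I)
(a*1)*(-70) = ((-26 - 40*I*√5)*1)*(-70) = (-26 - 40*I*√5)*(-70) = 1820 + 2800*I*√5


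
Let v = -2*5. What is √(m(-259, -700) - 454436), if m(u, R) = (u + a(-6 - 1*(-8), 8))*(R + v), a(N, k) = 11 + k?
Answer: 2*I*√71009 ≈ 532.95*I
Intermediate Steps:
v = -10
m(u, R) = (-10 + R)*(19 + u) (m(u, R) = (u + (11 + 8))*(R - 10) = (u + 19)*(-10 + R) = (19 + u)*(-10 + R) = (-10 + R)*(19 + u))
√(m(-259, -700) - 454436) = √((-190 - 10*(-259) + 19*(-700) - 700*(-259)) - 454436) = √((-190 + 2590 - 13300 + 181300) - 454436) = √(170400 - 454436) = √(-284036) = 2*I*√71009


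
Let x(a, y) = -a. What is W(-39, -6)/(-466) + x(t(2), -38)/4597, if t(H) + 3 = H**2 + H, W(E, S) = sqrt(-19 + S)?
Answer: -3/4597 - 5*I/466 ≈ -0.0006526 - 0.01073*I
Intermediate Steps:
t(H) = -3 + H + H**2 (t(H) = -3 + (H**2 + H) = -3 + (H + H**2) = -3 + H + H**2)
W(-39, -6)/(-466) + x(t(2), -38)/4597 = sqrt(-19 - 6)/(-466) - (-3 + 2 + 2**2)/4597 = sqrt(-25)*(-1/466) - (-3 + 2 + 4)*(1/4597) = (5*I)*(-1/466) - 1*3*(1/4597) = -5*I/466 - 3*1/4597 = -5*I/466 - 3/4597 = -3/4597 - 5*I/466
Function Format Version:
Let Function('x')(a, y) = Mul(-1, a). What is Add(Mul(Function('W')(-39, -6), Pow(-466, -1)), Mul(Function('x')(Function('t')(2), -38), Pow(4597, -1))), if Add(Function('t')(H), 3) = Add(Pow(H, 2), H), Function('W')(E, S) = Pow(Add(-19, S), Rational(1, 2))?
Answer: Add(Rational(-3, 4597), Mul(Rational(-5, 466), I)) ≈ Add(-0.00065260, Mul(-0.010730, I))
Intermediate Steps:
Function('t')(H) = Add(-3, H, Pow(H, 2)) (Function('t')(H) = Add(-3, Add(Pow(H, 2), H)) = Add(-3, Add(H, Pow(H, 2))) = Add(-3, H, Pow(H, 2)))
Add(Mul(Function('W')(-39, -6), Pow(-466, -1)), Mul(Function('x')(Function('t')(2), -38), Pow(4597, -1))) = Add(Mul(Pow(Add(-19, -6), Rational(1, 2)), Pow(-466, -1)), Mul(Mul(-1, Add(-3, 2, Pow(2, 2))), Pow(4597, -1))) = Add(Mul(Pow(-25, Rational(1, 2)), Rational(-1, 466)), Mul(Mul(-1, Add(-3, 2, 4)), Rational(1, 4597))) = Add(Mul(Mul(5, I), Rational(-1, 466)), Mul(Mul(-1, 3), Rational(1, 4597))) = Add(Mul(Rational(-5, 466), I), Mul(-3, Rational(1, 4597))) = Add(Mul(Rational(-5, 466), I), Rational(-3, 4597)) = Add(Rational(-3, 4597), Mul(Rational(-5, 466), I))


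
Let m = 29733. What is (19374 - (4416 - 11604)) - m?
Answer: -3171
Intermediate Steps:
(19374 - (4416 - 11604)) - m = (19374 - (4416 - 11604)) - 1*29733 = (19374 - 1*(-7188)) - 29733 = (19374 + 7188) - 29733 = 26562 - 29733 = -3171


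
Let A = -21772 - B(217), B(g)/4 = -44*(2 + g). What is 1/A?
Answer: 1/16772 ≈ 5.9623e-5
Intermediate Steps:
B(g) = -352 - 176*g (B(g) = 4*(-44*(2 + g)) = 4*(-88 - 44*g) = -352 - 176*g)
A = 16772 (A = -21772 - (-352 - 176*217) = -21772 - (-352 - 38192) = -21772 - 1*(-38544) = -21772 + 38544 = 16772)
1/A = 1/16772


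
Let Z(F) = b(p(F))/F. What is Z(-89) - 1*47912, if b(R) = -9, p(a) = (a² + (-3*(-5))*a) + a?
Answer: -4264159/89 ≈ -47912.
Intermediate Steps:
p(a) = a² + 16*a (p(a) = (a² + 15*a) + a = a² + 16*a)
Z(F) = -9/F
Z(-89) - 1*47912 = -9/(-89) - 1*47912 = -9*(-1/89) - 47912 = 9/89 - 47912 = -4264159/89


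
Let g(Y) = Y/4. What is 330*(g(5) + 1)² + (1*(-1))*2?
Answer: 13349/8 ≈ 1668.6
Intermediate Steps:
g(Y) = Y/4 (g(Y) = Y*(¼) = Y/4)
330*(g(5) + 1)² + (1*(-1))*2 = 330*((¼)*5 + 1)² + (1*(-1))*2 = 330*(5/4 + 1)² - 1*2 = 330*(9/4)² - 2 = 330*(81/16) - 2 = 13365/8 - 2 = 13349/8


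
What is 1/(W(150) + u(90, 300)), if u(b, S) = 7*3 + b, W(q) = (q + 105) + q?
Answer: 1/516 ≈ 0.0019380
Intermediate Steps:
W(q) = 105 + 2*q (W(q) = (105 + q) + q = 105 + 2*q)
u(b, S) = 21 + b
1/(W(150) + u(90, 300)) = 1/((105 + 2*150) + (21 + 90)) = 1/((105 + 300) + 111) = 1/(405 + 111) = 1/516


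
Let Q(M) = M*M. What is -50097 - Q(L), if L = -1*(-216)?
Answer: -96753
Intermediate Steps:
L = 216
Q(M) = M²
-50097 - Q(L) = -50097 - 1*216² = -50097 - 1*46656 = -50097 - 46656 = -96753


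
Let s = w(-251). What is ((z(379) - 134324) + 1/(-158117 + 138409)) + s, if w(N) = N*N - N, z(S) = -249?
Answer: -1405594269/19708 ≈ -71321.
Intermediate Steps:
w(N) = N² - N
s = 63252 (s = -251*(-1 - 251) = -251*(-252) = 63252)
((z(379) - 134324) + 1/(-158117 + 138409)) + s = ((-249 - 134324) + 1/(-158117 + 138409)) + 63252 = (-134573 + 1/(-19708)) + 63252 = (-134573 - 1/19708) + 63252 = -2652164685/19708 + 63252 = -1405594269/19708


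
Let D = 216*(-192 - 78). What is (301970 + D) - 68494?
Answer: 175156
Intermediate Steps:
D = -58320 (D = 216*(-270) = -58320)
(301970 + D) - 68494 = (301970 - 58320) - 68494 = 243650 - 68494 = 175156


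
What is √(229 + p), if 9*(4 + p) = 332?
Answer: √2357/3 ≈ 16.183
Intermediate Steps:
p = 296/9 (p = -4 + (⅑)*332 = -4 + 332/9 = 296/9 ≈ 32.889)
√(229 + p) = √(229 + 296/9) = √(2357/9) = √2357/3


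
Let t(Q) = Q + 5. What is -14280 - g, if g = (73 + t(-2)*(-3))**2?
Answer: -18376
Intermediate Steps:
t(Q) = 5 + Q
g = 4096 (g = (73 + (5 - 2)*(-3))**2 = (73 + 3*(-3))**2 = (73 - 9)**2 = 64**2 = 4096)
-14280 - g = -14280 - 1*4096 = -14280 - 4096 = -18376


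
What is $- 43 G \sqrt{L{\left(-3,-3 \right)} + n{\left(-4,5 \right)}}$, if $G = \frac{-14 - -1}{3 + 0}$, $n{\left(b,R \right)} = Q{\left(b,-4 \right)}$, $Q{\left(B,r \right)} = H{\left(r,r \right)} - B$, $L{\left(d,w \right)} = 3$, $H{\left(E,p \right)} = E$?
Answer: $\frac{559 \sqrt{3}}{3} \approx 322.74$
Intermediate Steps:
$Q{\left(B,r \right)} = r - B$
$n{\left(b,R \right)} = -4 - b$
$G = - \frac{13}{3}$ ($G = \frac{-14 + \left(-7 + 8\right)}{3} = \left(-14 + 1\right) \frac{1}{3} = \left(-13\right) \frac{1}{3} = - \frac{13}{3} \approx -4.3333$)
$- 43 G \sqrt{L{\left(-3,-3 \right)} + n{\left(-4,5 \right)}} = \left(-43\right) \left(- \frac{13}{3}\right) \sqrt{3 - 0} = \frac{559 \sqrt{3 + \left(-4 + 4\right)}}{3} = \frac{559 \sqrt{3 + 0}}{3} = \frac{559 \sqrt{3}}{3}$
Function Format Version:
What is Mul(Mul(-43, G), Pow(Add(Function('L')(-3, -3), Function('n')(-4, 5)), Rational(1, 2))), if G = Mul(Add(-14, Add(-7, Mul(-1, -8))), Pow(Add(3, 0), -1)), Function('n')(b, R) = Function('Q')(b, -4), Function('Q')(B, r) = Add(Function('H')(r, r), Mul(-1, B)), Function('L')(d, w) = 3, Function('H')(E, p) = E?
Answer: Mul(Rational(559, 3), Pow(3, Rational(1, 2))) ≈ 322.74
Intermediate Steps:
Function('Q')(B, r) = Add(r, Mul(-1, B))
Function('n')(b, R) = Add(-4, Mul(-1, b))
G = Rational(-13, 3) (G = Mul(Add(-14, Add(-7, 8)), Pow(3, -1)) = Mul(Add(-14, 1), Rational(1, 3)) = Mul(-13, Rational(1, 3)) = Rational(-13, 3) ≈ -4.3333)
Mul(Mul(-43, G), Pow(Add(Function('L')(-3, -3), Function('n')(-4, 5)), Rational(1, 2))) = Mul(Mul(-43, Rational(-13, 3)), Pow(Add(3, Add(-4, Mul(-1, -4))), Rational(1, 2))) = Mul(Rational(559, 3), Pow(Add(3, Add(-4, 4)), Rational(1, 2))) = Mul(Rational(559, 3), Pow(Add(3, 0), Rational(1, 2))) = Mul(Rational(559, 3), Pow(3, Rational(1, 2)))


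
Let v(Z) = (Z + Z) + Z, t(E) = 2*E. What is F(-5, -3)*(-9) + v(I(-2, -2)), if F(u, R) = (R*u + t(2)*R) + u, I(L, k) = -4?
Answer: 6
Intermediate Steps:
F(u, R) = u + 4*R + R*u (F(u, R) = (R*u + (2*2)*R) + u = (R*u + 4*R) + u = (4*R + R*u) + u = u + 4*R + R*u)
v(Z) = 3*Z (v(Z) = 2*Z + Z = 3*Z)
F(-5, -3)*(-9) + v(I(-2, -2)) = (-5 + 4*(-3) - 3*(-5))*(-9) + 3*(-4) = (-5 - 12 + 15)*(-9) - 12 = -2*(-9) - 12 = 18 - 12 = 6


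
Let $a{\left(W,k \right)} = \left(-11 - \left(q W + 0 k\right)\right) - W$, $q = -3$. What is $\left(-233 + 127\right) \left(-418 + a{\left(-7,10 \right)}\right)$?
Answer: $46958$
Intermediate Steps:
$a{\left(W,k \right)} = -11 + 2 W$ ($a{\left(W,k \right)} = \left(-11 - \left(- 3 W + 0 k\right)\right) - W = \left(-11 - \left(- 3 W + 0\right)\right) - W = \left(-11 - - 3 W\right) - W = \left(-11 + 3 W\right) - W = -11 + 2 W$)
$\left(-233 + 127\right) \left(-418 + a{\left(-7,10 \right)}\right) = \left(-233 + 127\right) \left(-418 + \left(-11 + 2 \left(-7\right)\right)\right) = - 106 \left(-418 - 25\right) = \left(-106\right) \left(-443\right) = 46958$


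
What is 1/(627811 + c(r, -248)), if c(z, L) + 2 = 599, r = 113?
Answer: 1/628408 ≈ 1.5913e-6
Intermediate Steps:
c(z, L) = 597 (c(z, L) = -2 + 599 = 597)
1/(627811 + c(r, -248)) = 1/(627811 + 597) = 1/628408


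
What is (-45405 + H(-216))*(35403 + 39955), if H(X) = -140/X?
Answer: -92382690965/27 ≈ -3.4216e+9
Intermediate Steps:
(-45405 + H(-216))*(35403 + 39955) = (-45405 - 140/(-216))*(35403 + 39955) = (-45405 - 140*(-1/216))*75358 = (-45405 + 35/54)*75358 = -2451835/54*75358 = -92382690965/27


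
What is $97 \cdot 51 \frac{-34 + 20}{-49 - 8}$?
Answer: $\frac{23086}{19} \approx 1215.1$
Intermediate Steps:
$97 \cdot 51 \frac{-34 + 20}{-49 - 8} = 4947 \left(- \frac{14}{-57}\right) = 4947 \left(\left(-14\right) \left(- \frac{1}{57}\right)\right) = 4947 \cdot \frac{14}{57} = \frac{23086}{19}$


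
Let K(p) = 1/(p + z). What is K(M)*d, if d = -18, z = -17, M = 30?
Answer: -18/13 ≈ -1.3846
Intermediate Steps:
K(p) = 1/(-17 + p) (K(p) = 1/(p - 17) = 1/(-17 + p))
K(M)*d = -18/(-17 + 30) = -18/13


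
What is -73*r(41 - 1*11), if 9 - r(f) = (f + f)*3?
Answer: 12483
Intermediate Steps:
r(f) = 9 - 6*f (r(f) = 9 - (f + f)*3 = 9 - 2*f*3 = 9 - 6*f)
-73*r(41 - 1*11) = -73*(9 - 6*(41 - 1*11)) = -73*(9 - 6*(41 - 11)) = -73*(9 - 6*30) = -73*(9 - 180) = -73*(-171) = 12483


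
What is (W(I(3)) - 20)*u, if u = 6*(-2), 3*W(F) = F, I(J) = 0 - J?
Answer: 252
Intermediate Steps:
I(J) = -J
W(F) = F/3
u = -12
(W(I(3)) - 20)*u = ((-1*3)/3 - 20)*(-12) = ((⅓)*(-3) - 20)*(-12) = (-1 - 20)*(-12) = -21*(-12) = 252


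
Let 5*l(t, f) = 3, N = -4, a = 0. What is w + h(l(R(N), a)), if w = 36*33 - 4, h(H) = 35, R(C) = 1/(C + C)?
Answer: 1219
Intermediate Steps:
R(C) = 1/(2*C)
l(t, f) = ⅗ (l(t, f) = (⅕)*3 = ⅗)
w = 1184 (w = 1188 - 4 = 1184)
w + h(l(R(N), a)) = 1184 + 35 = 1219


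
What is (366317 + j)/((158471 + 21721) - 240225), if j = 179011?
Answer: -181776/20011 ≈ -9.0838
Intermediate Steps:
(366317 + j)/((158471 + 21721) - 240225) = (366317 + 179011)/((158471 + 21721) - 240225) = 545328/(180192 - 240225) = 545328/(-60033) = 545328*(-1/60033) = -181776/20011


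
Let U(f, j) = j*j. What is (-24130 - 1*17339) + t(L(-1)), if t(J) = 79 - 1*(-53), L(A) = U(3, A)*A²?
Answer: -41337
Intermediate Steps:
U(f, j) = j²
L(A) = A⁴ (L(A) = A²*A² = A⁴)
t(J) = 132 (t(J) = 79 + 53 = 132)
(-24130 - 1*17339) + t(L(-1)) = (-24130 - 1*17339) + 132 = (-24130 - 17339) + 132 = -41469 + 132 = -41337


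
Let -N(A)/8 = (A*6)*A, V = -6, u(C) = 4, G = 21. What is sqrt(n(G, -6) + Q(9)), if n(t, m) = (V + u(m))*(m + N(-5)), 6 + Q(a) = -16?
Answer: sqrt(2390) ≈ 48.888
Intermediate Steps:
N(A) = -48*A**2 (N(A) = -8*A*6*A = -8*6*A*A = -48*A**2)
Q(a) = -22 (Q(a) = -6 - 16 = -22)
n(t, m) = 2400 - 2*m (n(t, m) = (-6 + 4)*(m - 48*(-5)**2) = -2*(m - 48*25) = -2*(m - 1200) = -2*(-1200 + m) = 2400 - 2*m)
sqrt(n(G, -6) + Q(9)) = sqrt((2400 - 2*(-6)) - 22) = sqrt((2400 + 12) - 22) = sqrt(2412 - 22) = sqrt(2390)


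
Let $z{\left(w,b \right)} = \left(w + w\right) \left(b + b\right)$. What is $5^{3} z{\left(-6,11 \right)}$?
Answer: $-33000$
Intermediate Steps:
$z{\left(w,b \right)} = 4 b w$ ($z{\left(w,b \right)} = 2 w 2 b = 4 b w$)
$5^{3} z{\left(-6,11 \right)} = 5^{3} \cdot 4 \cdot 11 \left(-6\right) = 125 \left(-264\right) = -33000$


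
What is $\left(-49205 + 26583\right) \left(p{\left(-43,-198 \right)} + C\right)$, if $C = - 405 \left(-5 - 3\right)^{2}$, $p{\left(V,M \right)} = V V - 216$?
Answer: $549420514$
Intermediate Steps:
$p{\left(V,M \right)} = -216 + V^{2}$ ($p{\left(V,M \right)} = V^{2} - 216 = -216 + V^{2}$)
$C = -25920$ ($C = - 405 \left(-8\right)^{2} = \left(-405\right) 64 = -25920$)
$\left(-49205 + 26583\right) \left(p{\left(-43,-198 \right)} + C\right) = \left(-49205 + 26583\right) \left(\left(-216 + \left(-43\right)^{2}\right) - 25920\right) = - 22622 \left(\left(-216 + 1849\right) - 25920\right) = - 22622 \left(1633 - 25920\right) = \left(-22622\right) \left(-24287\right) = 549420514$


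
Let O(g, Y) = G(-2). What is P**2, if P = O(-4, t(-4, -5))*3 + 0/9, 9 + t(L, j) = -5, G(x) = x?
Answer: 36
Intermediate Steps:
t(L, j) = -14 (t(L, j) = -9 - 5 = -14)
O(g, Y) = -2
P = -6 (P = -2*3 + 0/9 = -6 + 0*(1/9) = -6 + 0 = -6)
P**2 = (-6)**2 = 36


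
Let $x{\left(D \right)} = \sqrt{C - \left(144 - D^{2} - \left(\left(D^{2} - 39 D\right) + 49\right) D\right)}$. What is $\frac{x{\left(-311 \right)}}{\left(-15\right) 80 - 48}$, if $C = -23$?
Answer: $- \frac{i \sqrt{33771035}}{1248} \approx - 4.6565 i$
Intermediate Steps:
$x{\left(D \right)} = \sqrt{-167 + D^{2} + D \left(49 + D^{2} - 39 D\right)}$ ($x{\left(D \right)} = \sqrt{-23 - \left(144 - D^{2} - \left(\left(D^{2} - 39 D\right) + 49\right) D\right)} = \sqrt{-23 - \left(144 - D^{2} - \left(49 + D^{2} - 39 D\right) D\right)} = \sqrt{-23 - \left(144 - D^{2} - D \left(49 + D^{2} - 39 D\right)\right)} = \sqrt{-23 + \left(-144 + D^{2} + D \left(49 + D^{2} - 39 D\right)\right)} = \sqrt{-167 + D^{2} + D \left(49 + D^{2} - 39 D\right)}$)
$\frac{x{\left(-311 \right)}}{\left(-15\right) 80 - 48} = \frac{\sqrt{-167 + \left(-311\right)^{3} - 38 \left(-311\right)^{2} + 49 \left(-311\right)}}{\left(-15\right) 80 - 48} = \frac{\sqrt{-167 - 30080231 - 3675398 - 15239}}{-1200 - 48} = \frac{\sqrt{-167 - 30080231 - 3675398 - 15239}}{-1248} = \sqrt{-33771035} \left(- \frac{1}{1248}\right) = i \sqrt{33771035} \left(- \frac{1}{1248}\right) = - \frac{i \sqrt{33771035}}{1248}$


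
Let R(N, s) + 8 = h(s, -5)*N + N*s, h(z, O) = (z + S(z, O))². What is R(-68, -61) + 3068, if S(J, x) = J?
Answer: -1004904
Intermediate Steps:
h(z, O) = 4*z² (h(z, O) = (z + z)² = (2*z)² = 4*z²)
R(N, s) = -8 + N*s + 4*N*s² (R(N, s) = -8 + ((4*s²)*N + N*s) = -8 + (4*N*s² + N*s) = -8 + (N*s + 4*N*s²) = -8 + N*s + 4*N*s²)
R(-68, -61) + 3068 = (-8 - 68*(-61) + 4*(-68)*(-61)²) + 3068 = (-8 + 4148 + 4*(-68)*3721) + 3068 = (-8 + 4148 - 1012112) + 3068 = -1007972 + 3068 = -1004904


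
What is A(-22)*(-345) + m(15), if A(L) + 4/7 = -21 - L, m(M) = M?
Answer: -930/7 ≈ -132.86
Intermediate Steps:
A(L) = -151/7 - L (A(L) = -4/7 + (-21 - L) = -151/7 - L)
A(-22)*(-345) + m(15) = (-151/7 - 1*(-22))*(-345) + 15 = (-151/7 + 22)*(-345) + 15 = (3/7)*(-345) + 15 = -1035/7 + 15 = -930/7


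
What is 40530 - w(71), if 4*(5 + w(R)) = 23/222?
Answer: 35995057/888 ≈ 40535.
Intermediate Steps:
w(R) = -4417/888 (w(R) = -5 + (23/222)/4 = -5 + (23*(1/222))/4 = -5 + (¼)*(23/222) = -5 + 23/888 = -4417/888)
40530 - w(71) = 40530 - 1*(-4417/888) = 40530 + 4417/888 = 35995057/888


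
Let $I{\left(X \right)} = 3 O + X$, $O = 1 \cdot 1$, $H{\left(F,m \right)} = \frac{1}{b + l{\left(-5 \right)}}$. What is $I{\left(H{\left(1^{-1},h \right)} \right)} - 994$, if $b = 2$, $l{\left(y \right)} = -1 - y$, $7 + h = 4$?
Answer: $- \frac{5945}{6} \approx -990.83$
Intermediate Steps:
$h = -3$ ($h = -7 + 4 = -3$)
$H{\left(F,m \right)} = \frac{1}{6}$ ($H{\left(F,m \right)} = \frac{1}{2 - -4} = \frac{1}{2 + \left(-1 + 5\right)} = \frac{1}{2 + 4} = \frac{1}{6}$)
$O = 1$
$I{\left(X \right)} = 3 + X$ ($I{\left(X \right)} = 3 \cdot 1 + X = 3 + X$)
$I{\left(H{\left(1^{-1},h \right)} \right)} - 994 = \left(3 + \frac{1}{6}\right) - 994 = \frac{19}{6} - 994 = - \frac{5945}{6}$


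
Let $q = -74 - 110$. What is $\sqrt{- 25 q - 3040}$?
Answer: $2 \sqrt{390} \approx 39.497$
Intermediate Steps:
$q = -184$ ($q = -74 - 110 = -184$)
$\sqrt{- 25 q - 3040} = \sqrt{\left(-25\right) \left(-184\right) - 3040} = \sqrt{4600 - 3040} = \sqrt{1560} = 2 \sqrt{390}$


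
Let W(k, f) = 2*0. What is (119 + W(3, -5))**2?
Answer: 14161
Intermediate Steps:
W(k, f) = 0
(119 + W(3, -5))**2 = (119 + 0)**2 = 119**2 = 14161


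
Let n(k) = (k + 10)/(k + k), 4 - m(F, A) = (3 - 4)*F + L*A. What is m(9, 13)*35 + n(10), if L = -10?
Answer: 5006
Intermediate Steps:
m(F, A) = 4 + F + 10*A (m(F, A) = 4 - ((3 - 4)*F - 10*A) = 4 - (-F - 10*A) = 4 + (F + 10*A) = 4 + F + 10*A)
n(k) = (10 + k)/(2*k) (n(k) = (10 + k)/((2*k)) = (10 + k)*(1/(2*k)) = (10 + k)/(2*k))
m(9, 13)*35 + n(10) = (4 + 9 + 10*13)*35 + (½)*(10 + 10)/10 = (4 + 9 + 130)*35 + (½)*(⅒)*20 = 143*35 + 1 = 5005 + 1 = 5006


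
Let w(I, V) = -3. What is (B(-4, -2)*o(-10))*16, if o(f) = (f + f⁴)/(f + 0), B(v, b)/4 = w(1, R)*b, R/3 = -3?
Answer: -383616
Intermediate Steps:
R = -9 (R = 3*(-3) = -9)
B(v, b) = -12*b (B(v, b) = 4*(-3*b) = -12*b)
o(f) = (f + f⁴)/f
(B(-4, -2)*o(-10))*16 = ((-12*(-2))*(1 + (-10)³))*16 = (24*(1 - 1000))*16 = (24*(-999))*16 = -23976*16 = -383616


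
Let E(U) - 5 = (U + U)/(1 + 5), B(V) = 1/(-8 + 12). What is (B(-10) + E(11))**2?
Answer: 11449/144 ≈ 79.507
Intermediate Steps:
B(V) = 1/4
E(U) = 5 + U/3 (E(U) = 5 + (U + U)/(1 + 5) = 5 + (2*U)/6 = 5 + (2*U)*(1/6) = 5 + U/3)
(B(-10) + E(11))**2 = (1/4 + (5 + (1/3)*11))**2 = (1/4 + (5 + 11/3))**2 = (1/4 + 26/3)**2 = (107/12)**2 = 11449/144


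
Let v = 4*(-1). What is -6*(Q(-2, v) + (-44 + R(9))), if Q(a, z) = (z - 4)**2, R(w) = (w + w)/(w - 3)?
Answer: -138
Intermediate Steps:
R(w) = 2*w/(-3 + w) (R(w) = (2*w)/(-3 + w) = 2*w/(-3 + w))
v = -4
Q(a, z) = (-4 + z)**2
-6*(Q(-2, v) + (-44 + R(9))) = -6*((-4 - 4)**2 + (-44 + 2*9/(-3 + 9))) = -6*((-8)**2 + (-44 + 2*9/6)) = -6*(64 + (-44 + 2*9*(1/6))) = -6*(64 + (-44 + 3)) = -6*(64 - 41) = -6*23 = -138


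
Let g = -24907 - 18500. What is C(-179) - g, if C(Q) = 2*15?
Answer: 43437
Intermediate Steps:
C(Q) = 30
g = -43407
C(-179) - g = 30 - 1*(-43407) = 30 + 43407 = 43437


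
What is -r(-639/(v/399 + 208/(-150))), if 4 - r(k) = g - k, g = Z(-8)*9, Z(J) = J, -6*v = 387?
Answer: -15095614/30889 ≈ -488.71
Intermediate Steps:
v = -129/2 (v = -⅙*387 = -129/2 ≈ -64.500)
g = -72 (g = -8*9 = -72)
r(k) = 76 + k (r(k) = 4 - (-72 - k) = 4 + (72 + k) = 76 + k)
-r(-639/(v/399 + 208/(-150))) = -(76 - 639/(-129/2/399 + 208/(-150))) = -(76 - 639/(-129/2*1/399 + 208*(-1/150))) = -(76 - 639/(-43/266 - 104/75)) = -(76 - 639/(-30889/19950)) = -(76 - 639*(-19950/30889)) = -(76 + 12748050/30889) = -1*15095614/30889 = -15095614/30889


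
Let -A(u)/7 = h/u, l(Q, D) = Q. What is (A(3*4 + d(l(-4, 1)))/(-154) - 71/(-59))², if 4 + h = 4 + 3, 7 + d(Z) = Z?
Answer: 3024121/1684804 ≈ 1.7949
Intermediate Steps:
d(Z) = -7 + Z
h = 3 (h = -4 + (4 + 3) = -4 + 7 = 3)
A(u) = -21/u
(A(3*4 + d(l(-4, 1)))/(-154) - 71/(-59))² = (-21/(3*4 + (-7 - 4))/(-154) - 71/(-59))² = (-21/(12 - 11)*(-1/154) - 71*(-1/59))² = (-21/1*(-1/154) + 71/59)² = (-21*1*(-1/154) + 71/59)² = (-21*(-1/154) + 71/59)² = (3/22 + 71/59)² = (1739/1298)² = 3024121/1684804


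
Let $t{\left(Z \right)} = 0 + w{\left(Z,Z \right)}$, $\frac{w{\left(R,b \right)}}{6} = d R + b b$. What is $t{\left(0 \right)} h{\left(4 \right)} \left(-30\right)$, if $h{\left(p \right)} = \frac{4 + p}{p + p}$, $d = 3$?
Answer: $0$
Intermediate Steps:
$h{\left(p \right)} = \frac{4 + p}{2 p}$
$w{\left(R,b \right)} = 6 b^{2} + 18 R$ ($w{\left(R,b \right)} = 6 \left(3 R + b b\right) = 6 \left(3 R + b^{2}\right) = 6 \left(b^{2} + 3 R\right) = 6 b^{2} + 18 R$)
$t{\left(Z \right)} = 6 Z^{2} + 18 Z$ ($t{\left(Z \right)} = 0 + \left(6 Z^{2} + 18 Z\right) = 6 Z^{2} + 18 Z$)
$t{\left(0 \right)} h{\left(4 \right)} \left(-30\right) = 6 \cdot 0 \left(3 + 0\right) \frac{4 + 4}{2 \cdot 4} \left(-30\right) = 6 \cdot 0 \cdot 3 \cdot \frac{1}{2} \cdot \frac{1}{4} \cdot 8 \left(-30\right) = 0 \cdot 1 \left(-30\right) = 0 \left(-30\right) = 0$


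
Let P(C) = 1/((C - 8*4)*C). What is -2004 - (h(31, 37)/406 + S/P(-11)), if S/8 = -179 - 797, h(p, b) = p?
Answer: 1498619049/406 ≈ 3.6912e+6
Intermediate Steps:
P(C) = 1/(C*(-32 + C)) (P(C) = 1/((C - 32)*C) = 1/((-32 + C)*C) = 1/(C*(-32 + C)))
S = -7808 (S = 8*(-179 - 797) = 8*(-976) = -7808)
-2004 - (h(31, 37)/406 + S/P(-11)) = -2004 - (31/406 - 7808/(1/((-11)*(-32 - 11)))) = -2004 - (31*(1/406) - 7808/((-1/11/(-43)))) = -2004 - (31/406 - 7808/((-1/11*(-1/43)))) = -2004 - (31/406 - 7808/1/473) = -2004 - (31/406 - 7808*473) = -2004 - (31/406 - 3693184) = -2004 - 1*(-1499432673/406) = -2004 + 1499432673/406 = 1498619049/406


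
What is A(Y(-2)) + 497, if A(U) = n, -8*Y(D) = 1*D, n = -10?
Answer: 487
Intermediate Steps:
Y(D) = -D/8
A(U) = -10
A(Y(-2)) + 497 = -10 + 497 = 487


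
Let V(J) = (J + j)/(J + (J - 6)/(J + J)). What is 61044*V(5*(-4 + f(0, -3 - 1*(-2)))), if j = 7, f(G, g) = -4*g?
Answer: 0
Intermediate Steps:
V(J) = (7 + J)/(J + (-6 + J)/(2*J)) (V(J) = (J + 7)/(J + (J - 6)/(J + J)) = (7 + J)/(J + (-6 + J)/((2*J))) = (7 + J)/(J + (-6 + J)*(1/(2*J))) = (7 + J)/(J + (-6 + J)/(2*J)))
61044*V(5*(-4 + f(0, -3 - 1*(-2)))) = 61044*(2*(5*(-4 - 4*(-3 - 1*(-2))))*(7 + 5*(-4 - 4*(-3 - 1*(-2))))/(-6 + 5*(-4 - 4*(-3 - 1*(-2))) + 2*(5*(-4 - 4*(-3 - 1*(-2))))²)) = 61044*(2*(5*(-4 - 4*(-3 + 2)))*(7 + 5*(-4 - 4*(-3 + 2)))/(-6 + 5*(-4 - 4*(-3 + 2)) + 2*(5*(-4 - 4*(-3 + 2)))²)) = 61044*(2*(5*(-4 - 4*(-1)))*(7 + 5*(-4 - 4*(-1)))/(-6 + 5*(-4 - 4*(-1)) + 2*(5*(-4 - 4*(-1)))²)) = 61044*(2*(5*(-4 + 4))*(7 + 5*(-4 + 4))/(-6 + 5*(-4 + 4) + 2*(5*(-4 + 4))²)) = 61044*(2*(5*0)*(7 + 5*0)/(-6 + 5*0 + 2*(5*0)²)) = 61044*(2*0*(7 + 0)/(-6 + 0 + 2*0²)) = 61044*(2*0*7/(-6 + 0 + 2*0)) = 61044*(2*0*7/(-6 + 0 + 0)) = 61044*(2*0*7/(-6)) = 61044*(2*0*(-⅙)*7) = 61044*0 = 0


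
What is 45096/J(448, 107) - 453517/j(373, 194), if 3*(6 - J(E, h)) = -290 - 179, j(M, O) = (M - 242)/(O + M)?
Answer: -125211472965/63797 ≈ -1.9627e+6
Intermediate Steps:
j(M, O) = (-242 + M)/(M + O)
J(E, h) = 487/3 (J(E, h) = 6 - (-290 - 179)/3 = 6 - ⅓*(-469) = 6 + 469/3 = 487/3)
45096/J(448, 107) - 453517/j(373, 194) = 45096/(487/3) - 453517*(373 + 194)/(-242 + 373) = 45096*(3/487) - 453517/(131/567) = 135288/487 - 453517/((1/567)*131) = 135288/487 - 453517/131/567 = 135288/487 - 453517*567/131 = 135288/487 - 257144139/131 = -125211472965/63797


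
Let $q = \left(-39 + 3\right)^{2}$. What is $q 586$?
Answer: $759456$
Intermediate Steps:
$q = 1296$ ($q = \left(-36\right)^{2} = 1296$)
$q 586 = 1296 \cdot 586 = 759456$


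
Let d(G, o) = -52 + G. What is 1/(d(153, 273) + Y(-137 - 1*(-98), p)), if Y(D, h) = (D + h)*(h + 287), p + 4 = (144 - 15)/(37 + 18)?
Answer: -3025/34786259 ≈ -8.6960e-5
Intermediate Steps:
p = -91/55 (p = -4 + (144 - 15)/(37 + 18) = -4 + 129/55 = -91/55 ≈ -1.6545)
Y(D, h) = (287 + h)*(D + h) (Y(D, h) = (D + h)*(287 + h) = (287 + h)*(D + h))
1/(d(153, 273) + Y(-137 - 1*(-98), p)) = 1/((-52 + 153) + ((-91/55)² + 287*(-137 - 1*(-98)) + 287*(-91/55) + (-137 - 1*(-98))*(-91/55))) = 1/(101 + (8281/3025 + 287*(-137 + 98) - 26117/55 + (-137 + 98)*(-91/55))) = 1/(101 + (8281/3025 + 287*(-39) - 26117/55 - 39*(-91/55))) = 1/(101 + (8281/3025 - 11193 - 26117/55 + 3549/55)) = 1/(101 - 35091784/3025) = 1/(-34786259/3025) = -3025/34786259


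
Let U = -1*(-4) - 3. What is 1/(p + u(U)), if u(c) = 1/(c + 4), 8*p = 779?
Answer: 40/3903 ≈ 0.010249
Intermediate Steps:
p = 779/8 (p = (⅛)*779 = 779/8 ≈ 97.375)
U = 1 (U = 4 - 3 = 1)
u(c) = 1/(4 + c)
1/(p + u(U)) = 1/(779/8 + 1/(4 + 1)) = 1/(779/8 + 1/5) = 1/(779/8 + ⅕) = 1/(3903/40) = 40/3903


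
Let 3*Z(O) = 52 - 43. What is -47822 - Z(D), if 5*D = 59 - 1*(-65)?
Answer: -47825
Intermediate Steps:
D = 124/5 (D = (59 - 1*(-65))/5 = (59 + 65)/5 = (1/5)*124 = 124/5 ≈ 24.800)
Z(O) = 3 (Z(O) = (52 - 43)/3 = (1/3)*9 = 3)
-47822 - Z(D) = -47822 - 1*3 = -47822 - 3 = -47825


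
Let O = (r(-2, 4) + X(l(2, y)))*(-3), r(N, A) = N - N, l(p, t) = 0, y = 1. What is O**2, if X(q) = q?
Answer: 0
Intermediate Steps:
r(N, A) = 0
O = 0 (O = (0 + 0)*(-3) = 0*(-3) = 0)
O**2 = 0**2 = 0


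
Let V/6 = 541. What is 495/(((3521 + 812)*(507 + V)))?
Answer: 55/1806861 ≈ 3.0440e-5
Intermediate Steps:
V = 3246 (V = 6*541 = 3246)
495/(((3521 + 812)*(507 + V))) = 495/(((3521 + 812)*(507 + 3246))) = 495/((4333*3753)) = 495/16261749 = 495*(1/16261749) = 55/1806861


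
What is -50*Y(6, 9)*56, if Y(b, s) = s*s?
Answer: -226800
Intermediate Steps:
Y(b, s) = s²
-50*Y(6, 9)*56 = -50*9²*56 = -50*81*56 = -4050*56 = -226800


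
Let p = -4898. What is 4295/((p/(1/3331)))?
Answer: -4295/16315238 ≈ -0.00026325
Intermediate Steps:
4295/((p/(1/3331))) = 4295/((-4898/(1/3331))) = 4295/((-4898/1/3331)) = 4295/((-4898*3331)) = 4295/(-16315238) = 4295*(-1/16315238) = -4295/16315238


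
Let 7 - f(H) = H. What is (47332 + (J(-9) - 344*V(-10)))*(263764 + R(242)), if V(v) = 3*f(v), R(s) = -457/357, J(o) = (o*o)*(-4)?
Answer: 2774427206024/357 ≈ 7.7715e+9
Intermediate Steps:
J(o) = -4*o² (J(o) = o²*(-4) = -4*o²)
f(H) = 7 - H
R(s) = -457/357 (R(s) = -457*1/357 = -457/357)
V(v) = 21 - 3*v (V(v) = 3*(7 - v) = 21 - 3*v)
(47332 + (J(-9) - 344*V(-10)))*(263764 + R(242)) = (47332 + (-4*(-9)² - 344*(21 - 3*(-10))))*(263764 - 457/357) = (47332 + (-4*81 - 344*(21 + 30)))*(94163291/357) = (47332 + (-324 - 344*51))*(94163291/357) = (47332 + (-324 - 17544))*(94163291/357) = (47332 - 17868)*(94163291/357) = 29464*(94163291/357) = 2774427206024/357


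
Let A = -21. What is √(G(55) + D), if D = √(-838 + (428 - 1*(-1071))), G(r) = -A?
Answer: √(21 + √661) ≈ 6.8345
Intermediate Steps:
G(r) = 21 (G(r) = -1*(-21) = 21)
D = √661 (D = √(-838 + (428 + 1071)) = √(-838 + 1499) = √661 ≈ 25.710)
√(G(55) + D) = √(21 + √661)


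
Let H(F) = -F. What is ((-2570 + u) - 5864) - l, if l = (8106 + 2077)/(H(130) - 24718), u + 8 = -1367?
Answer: -243723849/24848 ≈ -9808.6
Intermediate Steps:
u = -1375 (u = -8 - 1367 = -1375)
l = -10183/24848 (l = (8106 + 2077)/(-1*130 - 24718) = 10183/(-130 - 24718) = 10183/(-24848) = 10183*(-1/24848) = -10183/24848 ≈ -0.40981)
((-2570 + u) - 5864) - l = ((-2570 - 1375) - 5864) - 1*(-10183/24848) = (-3945 - 5864) + 10183/24848 = -9809 + 10183/24848 = -243723849/24848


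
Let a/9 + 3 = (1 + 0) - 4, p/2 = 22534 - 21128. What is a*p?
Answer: -151848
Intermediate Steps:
p = 2812 (p = 2*(22534 - 21128) = 2*1406 = 2812)
a = -54 (a = -27 + 9*((1 + 0) - 4) = -27 + 9*(1 - 4) = -27 + 9*(-3) = -27 - 27 = -54)
a*p = -54*2812 = -151848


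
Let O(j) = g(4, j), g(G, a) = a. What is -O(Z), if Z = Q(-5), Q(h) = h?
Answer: 5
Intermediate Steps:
Z = -5
O(j) = j
-O(Z) = -1*(-5) = 5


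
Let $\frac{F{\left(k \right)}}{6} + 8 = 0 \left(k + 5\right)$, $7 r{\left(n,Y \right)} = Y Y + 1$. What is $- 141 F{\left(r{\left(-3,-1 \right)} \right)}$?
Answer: $6768$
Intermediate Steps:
$r{\left(n,Y \right)} = \frac{1}{7} + \frac{Y^{2}}{7}$ ($r{\left(n,Y \right)} = \frac{Y Y + 1}{7} = \frac{Y^{2} + 1}{7} = \frac{1 + Y^{2}}{7} = \frac{1}{7} + \frac{Y^{2}}{7}$)
$F{\left(k \right)} = -48$ ($F{\left(k \right)} = -48 + 6 \cdot 0 \left(k + 5\right) = -48 + 6 \cdot 0 \left(5 + k\right) = -48 + 6 \cdot 0 = -48 + 0 = -48$)
$- 141 F{\left(r{\left(-3,-1 \right)} \right)} = \left(-141\right) \left(-48\right) = 6768$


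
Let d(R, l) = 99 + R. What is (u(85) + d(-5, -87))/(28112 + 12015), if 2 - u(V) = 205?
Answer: -109/40127 ≈ -0.0027164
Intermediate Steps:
u(V) = -203 (u(V) = 2 - 1*205 = 2 - 205 = -203)
(u(85) + d(-5, -87))/(28112 + 12015) = (-203 + (99 - 5))/(28112 + 12015) = (-203 + 94)/40127 = -109*1/40127 = -109/40127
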